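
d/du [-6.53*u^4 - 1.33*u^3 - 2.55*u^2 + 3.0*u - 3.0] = -26.12*u^3 - 3.99*u^2 - 5.1*u + 3.0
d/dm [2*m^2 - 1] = 4*m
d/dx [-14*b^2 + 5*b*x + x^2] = 5*b + 2*x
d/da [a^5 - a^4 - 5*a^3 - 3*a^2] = a*(5*a^3 - 4*a^2 - 15*a - 6)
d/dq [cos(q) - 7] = -sin(q)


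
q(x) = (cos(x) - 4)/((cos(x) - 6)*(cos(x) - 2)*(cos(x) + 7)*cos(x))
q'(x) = (cos(x) - 4)*sin(x)/((cos(x) - 6)*(cos(x) - 2)*(cos(x) + 7)*cos(x)^2) + (cos(x) - 4)*sin(x)/((cos(x) - 6)*(cos(x) - 2)*(cos(x) + 7)^2*cos(x)) + (cos(x) - 4)*sin(x)/((cos(x) - 6)*(cos(x) - 2)^2*(cos(x) + 7)*cos(x)) - sin(x)/((cos(x) - 6)*(cos(x) - 2)*(cos(x) + 7)*cos(x)) + (cos(x) - 4)*sin(x)/((cos(x) - 6)^2*(cos(x) - 2)*(cos(x) + 7)*cos(x)) = (3*cos(x)^4 - 18*cos(x)^3 - 32*cos(x)^2 + 352*cos(x) - 336)*sin(x)/((cos(x) - 6)^2*(cos(x) - 2)^2*(cos(x) + 7)^2*cos(x)^2)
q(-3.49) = 0.04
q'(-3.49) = -0.02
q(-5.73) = -0.08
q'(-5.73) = -0.02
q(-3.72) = 0.05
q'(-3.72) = -0.03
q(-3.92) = 0.06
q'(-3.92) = -0.06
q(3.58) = 0.04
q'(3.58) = 0.02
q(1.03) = -0.11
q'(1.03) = -0.14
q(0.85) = -0.09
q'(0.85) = -0.07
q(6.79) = -0.08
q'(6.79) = -0.02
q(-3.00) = 0.04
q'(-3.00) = 0.01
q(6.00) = -0.08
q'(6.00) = 0.01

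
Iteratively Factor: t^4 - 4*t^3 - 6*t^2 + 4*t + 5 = (t - 5)*(t^3 + t^2 - t - 1) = (t - 5)*(t + 1)*(t^2 - 1) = (t - 5)*(t + 1)^2*(t - 1)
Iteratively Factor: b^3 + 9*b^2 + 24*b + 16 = (b + 1)*(b^2 + 8*b + 16) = (b + 1)*(b + 4)*(b + 4)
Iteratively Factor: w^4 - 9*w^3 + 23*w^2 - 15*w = (w)*(w^3 - 9*w^2 + 23*w - 15) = w*(w - 1)*(w^2 - 8*w + 15) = w*(w - 5)*(w - 1)*(w - 3)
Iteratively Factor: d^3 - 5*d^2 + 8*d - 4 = (d - 1)*(d^2 - 4*d + 4) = (d - 2)*(d - 1)*(d - 2)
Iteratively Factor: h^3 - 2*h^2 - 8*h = (h)*(h^2 - 2*h - 8) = h*(h + 2)*(h - 4)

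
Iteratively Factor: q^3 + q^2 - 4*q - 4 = (q + 1)*(q^2 - 4) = (q + 1)*(q + 2)*(q - 2)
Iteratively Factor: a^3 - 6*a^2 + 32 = (a - 4)*(a^2 - 2*a - 8) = (a - 4)*(a + 2)*(a - 4)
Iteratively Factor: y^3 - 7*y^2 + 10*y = (y)*(y^2 - 7*y + 10) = y*(y - 2)*(y - 5)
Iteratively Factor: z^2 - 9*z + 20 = (z - 4)*(z - 5)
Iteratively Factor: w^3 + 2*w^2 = (w)*(w^2 + 2*w) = w^2*(w + 2)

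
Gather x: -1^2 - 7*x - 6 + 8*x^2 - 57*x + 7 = 8*x^2 - 64*x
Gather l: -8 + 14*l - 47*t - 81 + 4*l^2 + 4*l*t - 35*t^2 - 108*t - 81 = 4*l^2 + l*(4*t + 14) - 35*t^2 - 155*t - 170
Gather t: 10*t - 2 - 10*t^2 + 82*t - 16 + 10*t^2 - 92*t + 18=0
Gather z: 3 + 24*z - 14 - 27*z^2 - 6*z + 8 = -27*z^2 + 18*z - 3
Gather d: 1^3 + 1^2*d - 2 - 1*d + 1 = 0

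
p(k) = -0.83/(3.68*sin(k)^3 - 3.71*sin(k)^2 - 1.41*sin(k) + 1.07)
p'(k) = -0.83*(-11.04*sin(k)^2*cos(k) + 7.42*sin(k)*cos(k) + 1.41*cos(k))/(3.68*sin(k)^3 - 3.71*sin(k)^2 - 1.41*sin(k) + 1.07)^2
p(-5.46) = 1.63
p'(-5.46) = -2.00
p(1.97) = 1.66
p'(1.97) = -1.45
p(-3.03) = -0.71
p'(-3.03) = 0.27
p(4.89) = 0.18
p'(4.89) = 0.11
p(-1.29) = 0.19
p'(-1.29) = 0.20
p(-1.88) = 0.20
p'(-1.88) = -0.23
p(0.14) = -1.02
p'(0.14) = -2.79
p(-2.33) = 0.66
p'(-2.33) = -3.50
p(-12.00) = 4.46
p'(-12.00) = -44.70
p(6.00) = -0.76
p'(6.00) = 1.02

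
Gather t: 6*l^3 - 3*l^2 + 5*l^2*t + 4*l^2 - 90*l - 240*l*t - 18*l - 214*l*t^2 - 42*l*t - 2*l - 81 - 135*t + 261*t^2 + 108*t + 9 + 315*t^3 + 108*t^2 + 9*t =6*l^3 + l^2 - 110*l + 315*t^3 + t^2*(369 - 214*l) + t*(5*l^2 - 282*l - 18) - 72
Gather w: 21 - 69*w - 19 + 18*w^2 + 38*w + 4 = 18*w^2 - 31*w + 6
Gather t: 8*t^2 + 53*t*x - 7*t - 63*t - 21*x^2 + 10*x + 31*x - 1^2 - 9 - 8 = 8*t^2 + t*(53*x - 70) - 21*x^2 + 41*x - 18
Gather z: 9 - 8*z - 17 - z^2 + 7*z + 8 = -z^2 - z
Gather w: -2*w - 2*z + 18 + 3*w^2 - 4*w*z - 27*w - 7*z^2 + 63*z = 3*w^2 + w*(-4*z - 29) - 7*z^2 + 61*z + 18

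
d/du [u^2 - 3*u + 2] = 2*u - 3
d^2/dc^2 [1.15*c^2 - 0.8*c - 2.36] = 2.30000000000000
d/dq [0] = 0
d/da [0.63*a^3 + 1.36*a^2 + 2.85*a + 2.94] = 1.89*a^2 + 2.72*a + 2.85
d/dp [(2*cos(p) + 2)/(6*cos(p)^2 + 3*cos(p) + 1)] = 4*(3*cos(p)^2 + 6*cos(p) + 1)*sin(p)/(-6*sin(p)^2 + 3*cos(p) + 7)^2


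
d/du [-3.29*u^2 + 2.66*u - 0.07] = 2.66 - 6.58*u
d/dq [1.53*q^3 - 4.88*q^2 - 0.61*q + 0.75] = 4.59*q^2 - 9.76*q - 0.61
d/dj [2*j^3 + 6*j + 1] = 6*j^2 + 6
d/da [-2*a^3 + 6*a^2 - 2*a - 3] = -6*a^2 + 12*a - 2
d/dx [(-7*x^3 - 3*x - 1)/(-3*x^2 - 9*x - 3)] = x*(7*x^3 + 42*x^2 + 18*x - 2)/(3*(x^4 + 6*x^3 + 11*x^2 + 6*x + 1))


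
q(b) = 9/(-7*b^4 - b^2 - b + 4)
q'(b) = 9*(28*b^3 + 2*b + 1)/(-7*b^4 - b^2 - b + 4)^2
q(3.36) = -0.01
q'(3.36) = 0.01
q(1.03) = -1.51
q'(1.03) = 8.50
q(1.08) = -1.16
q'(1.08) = 5.73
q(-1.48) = -0.30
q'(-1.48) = -0.91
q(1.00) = -1.80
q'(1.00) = 11.16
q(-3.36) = -0.01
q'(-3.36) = -0.01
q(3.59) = -0.01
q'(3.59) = 0.01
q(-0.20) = 2.17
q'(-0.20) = 0.20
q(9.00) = 0.00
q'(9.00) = 0.00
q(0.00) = 2.25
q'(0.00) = 0.56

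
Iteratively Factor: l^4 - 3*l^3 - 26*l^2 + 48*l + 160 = (l - 5)*(l^3 + 2*l^2 - 16*l - 32) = (l - 5)*(l + 4)*(l^2 - 2*l - 8) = (l - 5)*(l - 4)*(l + 4)*(l + 2)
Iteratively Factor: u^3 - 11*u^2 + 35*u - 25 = (u - 5)*(u^2 - 6*u + 5) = (u - 5)*(u - 1)*(u - 5)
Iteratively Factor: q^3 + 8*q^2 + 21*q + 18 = (q + 3)*(q^2 + 5*q + 6) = (q + 3)^2*(q + 2)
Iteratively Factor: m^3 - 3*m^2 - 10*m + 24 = (m + 3)*(m^2 - 6*m + 8) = (m - 2)*(m + 3)*(m - 4)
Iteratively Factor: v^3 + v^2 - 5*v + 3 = (v - 1)*(v^2 + 2*v - 3) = (v - 1)^2*(v + 3)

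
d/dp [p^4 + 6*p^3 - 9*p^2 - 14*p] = 4*p^3 + 18*p^2 - 18*p - 14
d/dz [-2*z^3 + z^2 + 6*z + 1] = -6*z^2 + 2*z + 6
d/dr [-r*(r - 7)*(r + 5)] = -3*r^2 + 4*r + 35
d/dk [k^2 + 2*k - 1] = 2*k + 2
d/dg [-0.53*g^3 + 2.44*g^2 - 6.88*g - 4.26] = -1.59*g^2 + 4.88*g - 6.88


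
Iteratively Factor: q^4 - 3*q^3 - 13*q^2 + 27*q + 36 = (q - 4)*(q^3 + q^2 - 9*q - 9) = (q - 4)*(q + 1)*(q^2 - 9) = (q - 4)*(q + 1)*(q + 3)*(q - 3)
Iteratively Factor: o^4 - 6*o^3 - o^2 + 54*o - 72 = (o - 3)*(o^3 - 3*o^2 - 10*o + 24) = (o - 3)*(o - 2)*(o^2 - o - 12) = (o - 3)*(o - 2)*(o + 3)*(o - 4)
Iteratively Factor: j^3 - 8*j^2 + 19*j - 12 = (j - 4)*(j^2 - 4*j + 3) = (j - 4)*(j - 1)*(j - 3)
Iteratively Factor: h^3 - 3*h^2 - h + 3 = (h + 1)*(h^2 - 4*h + 3) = (h - 3)*(h + 1)*(h - 1)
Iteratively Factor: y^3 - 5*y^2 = (y)*(y^2 - 5*y) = y*(y - 5)*(y)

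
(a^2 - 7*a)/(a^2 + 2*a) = (a - 7)/(a + 2)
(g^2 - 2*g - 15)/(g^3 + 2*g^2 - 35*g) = (g + 3)/(g*(g + 7))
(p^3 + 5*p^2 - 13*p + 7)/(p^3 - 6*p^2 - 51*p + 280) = (p^2 - 2*p + 1)/(p^2 - 13*p + 40)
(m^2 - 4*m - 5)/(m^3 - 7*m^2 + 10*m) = (m + 1)/(m*(m - 2))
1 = 1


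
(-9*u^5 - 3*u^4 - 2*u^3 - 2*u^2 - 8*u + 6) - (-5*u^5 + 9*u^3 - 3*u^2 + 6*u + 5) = -4*u^5 - 3*u^4 - 11*u^3 + u^2 - 14*u + 1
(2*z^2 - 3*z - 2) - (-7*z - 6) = 2*z^2 + 4*z + 4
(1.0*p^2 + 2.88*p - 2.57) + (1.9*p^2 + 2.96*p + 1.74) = 2.9*p^2 + 5.84*p - 0.83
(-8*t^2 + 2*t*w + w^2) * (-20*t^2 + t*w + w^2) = 160*t^4 - 48*t^3*w - 26*t^2*w^2 + 3*t*w^3 + w^4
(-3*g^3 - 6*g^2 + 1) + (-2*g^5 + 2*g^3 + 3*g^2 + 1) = -2*g^5 - g^3 - 3*g^2 + 2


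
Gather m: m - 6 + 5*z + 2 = m + 5*z - 4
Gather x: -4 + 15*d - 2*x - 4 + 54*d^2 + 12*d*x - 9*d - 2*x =54*d^2 + 6*d + x*(12*d - 4) - 8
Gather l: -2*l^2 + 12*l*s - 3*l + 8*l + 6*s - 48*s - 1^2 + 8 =-2*l^2 + l*(12*s + 5) - 42*s + 7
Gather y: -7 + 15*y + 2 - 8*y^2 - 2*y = -8*y^2 + 13*y - 5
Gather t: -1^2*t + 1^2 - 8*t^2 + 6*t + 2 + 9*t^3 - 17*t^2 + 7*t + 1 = 9*t^3 - 25*t^2 + 12*t + 4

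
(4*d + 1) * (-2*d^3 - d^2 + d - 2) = -8*d^4 - 6*d^3 + 3*d^2 - 7*d - 2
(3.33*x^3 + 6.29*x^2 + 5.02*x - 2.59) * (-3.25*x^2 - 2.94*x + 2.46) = -10.8225*x^5 - 30.2327*x^4 - 26.6158*x^3 + 9.1321*x^2 + 19.9638*x - 6.3714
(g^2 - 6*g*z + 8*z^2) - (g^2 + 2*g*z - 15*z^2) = -8*g*z + 23*z^2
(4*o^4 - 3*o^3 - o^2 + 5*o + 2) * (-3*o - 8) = -12*o^5 - 23*o^4 + 27*o^3 - 7*o^2 - 46*o - 16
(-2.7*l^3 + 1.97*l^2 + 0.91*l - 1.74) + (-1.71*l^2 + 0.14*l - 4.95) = -2.7*l^3 + 0.26*l^2 + 1.05*l - 6.69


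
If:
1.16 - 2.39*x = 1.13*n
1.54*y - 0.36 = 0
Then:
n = 1.02654867256637 - 2.11504424778761*x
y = 0.23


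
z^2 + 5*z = z*(z + 5)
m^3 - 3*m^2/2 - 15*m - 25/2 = (m - 5)*(m + 1)*(m + 5/2)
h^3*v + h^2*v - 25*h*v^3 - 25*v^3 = (h - 5*v)*(h + 5*v)*(h*v + v)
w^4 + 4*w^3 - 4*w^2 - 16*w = w*(w - 2)*(w + 2)*(w + 4)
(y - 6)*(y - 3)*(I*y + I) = I*y^3 - 8*I*y^2 + 9*I*y + 18*I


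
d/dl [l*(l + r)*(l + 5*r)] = 3*l^2 + 12*l*r + 5*r^2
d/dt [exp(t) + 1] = exp(t)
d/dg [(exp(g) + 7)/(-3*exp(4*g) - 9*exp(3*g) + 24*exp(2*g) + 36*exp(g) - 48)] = ((exp(g) + 7)*(4*exp(3*g) + 9*exp(2*g) - 16*exp(g) - 12) - exp(4*g) - 3*exp(3*g) + 8*exp(2*g) + 12*exp(g) - 16)*exp(g)/(3*(exp(4*g) + 3*exp(3*g) - 8*exp(2*g) - 12*exp(g) + 16)^2)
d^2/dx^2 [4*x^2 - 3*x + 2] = 8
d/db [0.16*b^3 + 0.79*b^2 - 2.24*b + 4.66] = 0.48*b^2 + 1.58*b - 2.24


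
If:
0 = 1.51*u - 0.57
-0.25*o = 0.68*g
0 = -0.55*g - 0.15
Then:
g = -0.27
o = 0.74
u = 0.38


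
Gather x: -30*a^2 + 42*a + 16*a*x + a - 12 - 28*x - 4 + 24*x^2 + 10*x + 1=-30*a^2 + 43*a + 24*x^2 + x*(16*a - 18) - 15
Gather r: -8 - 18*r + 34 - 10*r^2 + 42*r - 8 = -10*r^2 + 24*r + 18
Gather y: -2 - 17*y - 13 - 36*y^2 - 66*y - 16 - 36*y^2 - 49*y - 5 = -72*y^2 - 132*y - 36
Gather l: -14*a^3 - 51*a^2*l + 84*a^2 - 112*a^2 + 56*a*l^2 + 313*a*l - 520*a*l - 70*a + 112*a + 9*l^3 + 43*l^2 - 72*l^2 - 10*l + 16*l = -14*a^3 - 28*a^2 + 42*a + 9*l^3 + l^2*(56*a - 29) + l*(-51*a^2 - 207*a + 6)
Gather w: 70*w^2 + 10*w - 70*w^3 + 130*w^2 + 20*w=-70*w^3 + 200*w^2 + 30*w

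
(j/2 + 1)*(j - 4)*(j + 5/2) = j^3/2 + j^2/4 - 13*j/2 - 10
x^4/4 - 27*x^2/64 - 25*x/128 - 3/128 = (x/4 + 1/4)*(x - 3/2)*(x + 1/4)^2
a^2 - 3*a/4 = a*(a - 3/4)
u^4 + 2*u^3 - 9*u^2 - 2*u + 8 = (u - 2)*(u - 1)*(u + 1)*(u + 4)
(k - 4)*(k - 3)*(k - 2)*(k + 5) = k^4 - 4*k^3 - 19*k^2 + 106*k - 120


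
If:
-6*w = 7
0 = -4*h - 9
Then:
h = -9/4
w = -7/6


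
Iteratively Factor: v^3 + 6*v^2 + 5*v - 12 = (v + 4)*(v^2 + 2*v - 3) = (v + 3)*(v + 4)*(v - 1)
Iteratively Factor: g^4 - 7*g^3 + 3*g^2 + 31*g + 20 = (g + 1)*(g^3 - 8*g^2 + 11*g + 20) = (g - 5)*(g + 1)*(g^2 - 3*g - 4) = (g - 5)*(g - 4)*(g + 1)*(g + 1)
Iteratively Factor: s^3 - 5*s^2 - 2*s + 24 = (s + 2)*(s^2 - 7*s + 12) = (s - 3)*(s + 2)*(s - 4)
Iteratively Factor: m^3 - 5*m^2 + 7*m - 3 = (m - 1)*(m^2 - 4*m + 3) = (m - 1)^2*(m - 3)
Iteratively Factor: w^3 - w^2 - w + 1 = (w - 1)*(w^2 - 1) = (w - 1)*(w + 1)*(w - 1)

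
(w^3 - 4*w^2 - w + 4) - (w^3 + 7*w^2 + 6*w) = -11*w^2 - 7*w + 4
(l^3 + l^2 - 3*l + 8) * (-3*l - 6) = -3*l^4 - 9*l^3 + 3*l^2 - 6*l - 48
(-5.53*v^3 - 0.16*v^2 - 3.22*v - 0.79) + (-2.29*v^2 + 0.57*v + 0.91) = -5.53*v^3 - 2.45*v^2 - 2.65*v + 0.12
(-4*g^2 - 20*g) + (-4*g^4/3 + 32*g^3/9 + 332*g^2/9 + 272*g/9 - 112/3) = -4*g^4/3 + 32*g^3/9 + 296*g^2/9 + 92*g/9 - 112/3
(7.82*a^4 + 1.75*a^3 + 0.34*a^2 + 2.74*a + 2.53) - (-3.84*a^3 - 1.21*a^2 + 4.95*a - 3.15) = 7.82*a^4 + 5.59*a^3 + 1.55*a^2 - 2.21*a + 5.68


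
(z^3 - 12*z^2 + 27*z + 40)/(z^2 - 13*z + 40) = z + 1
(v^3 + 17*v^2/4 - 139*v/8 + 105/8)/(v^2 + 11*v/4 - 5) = (2*v^2 + 11*v - 21)/(2*(v + 4))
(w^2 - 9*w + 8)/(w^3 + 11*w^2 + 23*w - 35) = (w - 8)/(w^2 + 12*w + 35)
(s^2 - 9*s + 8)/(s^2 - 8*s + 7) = (s - 8)/(s - 7)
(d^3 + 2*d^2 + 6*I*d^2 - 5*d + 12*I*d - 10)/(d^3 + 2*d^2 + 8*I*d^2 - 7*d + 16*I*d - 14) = (d + 5*I)/(d + 7*I)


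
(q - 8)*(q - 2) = q^2 - 10*q + 16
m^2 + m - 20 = (m - 4)*(m + 5)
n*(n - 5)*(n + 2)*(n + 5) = n^4 + 2*n^3 - 25*n^2 - 50*n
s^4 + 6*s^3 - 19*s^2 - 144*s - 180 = (s - 5)*(s + 2)*(s + 3)*(s + 6)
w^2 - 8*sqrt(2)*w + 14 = (w - 7*sqrt(2))*(w - sqrt(2))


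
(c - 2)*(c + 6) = c^2 + 4*c - 12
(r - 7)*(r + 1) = r^2 - 6*r - 7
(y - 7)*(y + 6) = y^2 - y - 42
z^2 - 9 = (z - 3)*(z + 3)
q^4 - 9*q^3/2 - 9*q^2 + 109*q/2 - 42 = (q - 4)*(q - 3)*(q - 1)*(q + 7/2)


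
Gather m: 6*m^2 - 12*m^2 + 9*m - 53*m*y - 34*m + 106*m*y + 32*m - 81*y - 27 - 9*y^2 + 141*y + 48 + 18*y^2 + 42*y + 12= -6*m^2 + m*(53*y + 7) + 9*y^2 + 102*y + 33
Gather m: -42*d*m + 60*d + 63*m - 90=60*d + m*(63 - 42*d) - 90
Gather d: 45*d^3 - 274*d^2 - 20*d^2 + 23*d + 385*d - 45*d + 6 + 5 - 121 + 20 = 45*d^3 - 294*d^2 + 363*d - 90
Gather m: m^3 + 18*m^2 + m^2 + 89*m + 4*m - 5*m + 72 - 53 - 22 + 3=m^3 + 19*m^2 + 88*m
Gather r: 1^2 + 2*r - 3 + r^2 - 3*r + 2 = r^2 - r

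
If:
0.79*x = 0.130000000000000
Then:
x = 0.16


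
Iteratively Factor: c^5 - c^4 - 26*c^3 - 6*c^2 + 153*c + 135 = (c - 5)*(c^4 + 4*c^3 - 6*c^2 - 36*c - 27) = (c - 5)*(c + 1)*(c^3 + 3*c^2 - 9*c - 27) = (c - 5)*(c - 3)*(c + 1)*(c^2 + 6*c + 9) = (c - 5)*(c - 3)*(c + 1)*(c + 3)*(c + 3)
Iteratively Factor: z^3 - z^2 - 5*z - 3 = (z + 1)*(z^2 - 2*z - 3) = (z + 1)^2*(z - 3)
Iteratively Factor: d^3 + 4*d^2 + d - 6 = (d + 2)*(d^2 + 2*d - 3) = (d - 1)*(d + 2)*(d + 3)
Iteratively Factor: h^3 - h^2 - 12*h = (h - 4)*(h^2 + 3*h) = h*(h - 4)*(h + 3)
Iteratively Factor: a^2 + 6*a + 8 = (a + 2)*(a + 4)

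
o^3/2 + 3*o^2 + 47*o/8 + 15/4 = (o/2 + 1)*(o + 3/2)*(o + 5/2)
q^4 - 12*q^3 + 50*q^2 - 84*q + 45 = (q - 5)*(q - 3)^2*(q - 1)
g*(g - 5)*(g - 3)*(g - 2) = g^4 - 10*g^3 + 31*g^2 - 30*g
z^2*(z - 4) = z^3 - 4*z^2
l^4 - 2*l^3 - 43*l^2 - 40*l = l*(l - 8)*(l + 1)*(l + 5)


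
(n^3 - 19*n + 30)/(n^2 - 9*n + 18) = (n^2 + 3*n - 10)/(n - 6)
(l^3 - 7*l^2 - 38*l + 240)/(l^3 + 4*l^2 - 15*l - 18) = (l^2 - 13*l + 40)/(l^2 - 2*l - 3)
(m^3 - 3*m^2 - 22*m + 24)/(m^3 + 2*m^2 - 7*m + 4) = (m - 6)/(m - 1)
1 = 1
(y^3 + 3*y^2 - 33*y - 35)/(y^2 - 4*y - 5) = y + 7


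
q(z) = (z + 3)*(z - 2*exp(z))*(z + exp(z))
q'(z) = (1 - 2*exp(z))*(z + 3)*(z + exp(z)) + (z + 3)*(z - 2*exp(z))*(exp(z) + 1) + (z - 2*exp(z))*(z + exp(z)) = (z + 3)*(z - 2*exp(z))*(exp(z) + 1) - (z + 3)*(z + exp(z))*(2*exp(z) - 1) + (z - 2*exp(z))*(z + exp(z))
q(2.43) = -1519.02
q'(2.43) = -3267.32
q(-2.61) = 2.73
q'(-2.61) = 5.00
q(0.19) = -9.95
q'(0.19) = -25.16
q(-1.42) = 3.54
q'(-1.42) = -2.45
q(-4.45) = -28.79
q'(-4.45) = 32.70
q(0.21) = -10.46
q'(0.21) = -26.24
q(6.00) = -2951047.40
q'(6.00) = -6212374.66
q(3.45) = -13424.54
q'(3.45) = -28541.65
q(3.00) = -5148.69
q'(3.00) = -10986.46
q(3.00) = -5148.69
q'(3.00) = -10986.46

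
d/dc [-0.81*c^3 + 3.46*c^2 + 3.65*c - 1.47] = -2.43*c^2 + 6.92*c + 3.65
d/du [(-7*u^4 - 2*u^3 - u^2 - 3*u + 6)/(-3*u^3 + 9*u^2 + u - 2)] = u*(21*u^5 - 126*u^4 - 42*u^3 + 34*u^2 + 92*u - 104)/(9*u^6 - 54*u^5 + 75*u^4 + 30*u^3 - 35*u^2 - 4*u + 4)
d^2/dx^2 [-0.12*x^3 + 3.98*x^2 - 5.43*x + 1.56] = 7.96 - 0.72*x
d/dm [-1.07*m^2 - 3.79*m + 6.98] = -2.14*m - 3.79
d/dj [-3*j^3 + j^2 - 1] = j*(2 - 9*j)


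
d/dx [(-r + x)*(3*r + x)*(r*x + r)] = r*(-3*r^2 + 4*r*x + 2*r + 3*x^2 + 2*x)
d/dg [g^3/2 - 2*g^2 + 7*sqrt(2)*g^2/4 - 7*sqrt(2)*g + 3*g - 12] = 3*g^2/2 - 4*g + 7*sqrt(2)*g/2 - 7*sqrt(2) + 3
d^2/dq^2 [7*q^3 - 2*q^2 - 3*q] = 42*q - 4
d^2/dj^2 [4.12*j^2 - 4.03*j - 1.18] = 8.24000000000000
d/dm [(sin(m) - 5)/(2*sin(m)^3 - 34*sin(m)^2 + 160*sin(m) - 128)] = (8*sin(m) + cos(m)^2 - 22)*cos(m)/((sin(m) - 8)^3*(sin(m) - 1)^2)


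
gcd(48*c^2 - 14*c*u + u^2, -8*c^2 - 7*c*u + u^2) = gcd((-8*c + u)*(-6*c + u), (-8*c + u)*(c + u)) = -8*c + u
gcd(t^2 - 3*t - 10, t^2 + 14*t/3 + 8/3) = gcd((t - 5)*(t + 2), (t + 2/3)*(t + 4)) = 1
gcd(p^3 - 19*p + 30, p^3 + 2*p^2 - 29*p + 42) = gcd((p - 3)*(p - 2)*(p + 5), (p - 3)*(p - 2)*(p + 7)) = p^2 - 5*p + 6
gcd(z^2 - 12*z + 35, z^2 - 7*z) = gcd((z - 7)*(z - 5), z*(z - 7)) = z - 7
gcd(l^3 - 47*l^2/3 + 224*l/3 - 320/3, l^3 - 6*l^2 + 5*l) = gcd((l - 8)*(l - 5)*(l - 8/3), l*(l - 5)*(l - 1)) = l - 5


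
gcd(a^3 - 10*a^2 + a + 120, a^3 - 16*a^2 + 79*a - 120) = a^2 - 13*a + 40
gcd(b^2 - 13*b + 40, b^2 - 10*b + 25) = b - 5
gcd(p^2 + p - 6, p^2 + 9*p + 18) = p + 3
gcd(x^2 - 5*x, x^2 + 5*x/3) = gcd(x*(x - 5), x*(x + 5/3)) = x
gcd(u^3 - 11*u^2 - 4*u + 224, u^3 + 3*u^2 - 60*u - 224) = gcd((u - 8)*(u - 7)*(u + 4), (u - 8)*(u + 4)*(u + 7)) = u^2 - 4*u - 32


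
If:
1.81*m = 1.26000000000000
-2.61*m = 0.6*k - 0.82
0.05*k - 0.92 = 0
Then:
No Solution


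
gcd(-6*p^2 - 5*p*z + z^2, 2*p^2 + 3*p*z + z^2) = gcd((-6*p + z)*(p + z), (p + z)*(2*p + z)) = p + z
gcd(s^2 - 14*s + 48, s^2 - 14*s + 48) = s^2 - 14*s + 48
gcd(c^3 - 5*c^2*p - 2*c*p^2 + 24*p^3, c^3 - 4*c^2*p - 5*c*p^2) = 1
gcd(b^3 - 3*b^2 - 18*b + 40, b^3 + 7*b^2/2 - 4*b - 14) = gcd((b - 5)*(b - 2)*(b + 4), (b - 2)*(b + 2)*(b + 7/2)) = b - 2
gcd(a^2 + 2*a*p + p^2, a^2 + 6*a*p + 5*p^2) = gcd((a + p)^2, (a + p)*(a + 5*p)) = a + p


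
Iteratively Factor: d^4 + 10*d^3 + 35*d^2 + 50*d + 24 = (d + 3)*(d^3 + 7*d^2 + 14*d + 8) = (d + 1)*(d + 3)*(d^2 + 6*d + 8) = (d + 1)*(d + 3)*(d + 4)*(d + 2)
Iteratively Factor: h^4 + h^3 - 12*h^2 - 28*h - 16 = (h + 2)*(h^3 - h^2 - 10*h - 8) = (h + 1)*(h + 2)*(h^2 - 2*h - 8) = (h + 1)*(h + 2)^2*(h - 4)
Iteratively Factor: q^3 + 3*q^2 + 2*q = (q + 1)*(q^2 + 2*q) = q*(q + 1)*(q + 2)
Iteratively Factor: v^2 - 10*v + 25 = (v - 5)*(v - 5)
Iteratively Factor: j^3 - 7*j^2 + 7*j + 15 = (j - 3)*(j^2 - 4*j - 5) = (j - 3)*(j + 1)*(j - 5)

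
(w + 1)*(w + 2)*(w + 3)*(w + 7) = w^4 + 13*w^3 + 53*w^2 + 83*w + 42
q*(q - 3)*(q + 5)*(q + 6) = q^4 + 8*q^3 - 3*q^2 - 90*q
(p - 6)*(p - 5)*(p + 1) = p^3 - 10*p^2 + 19*p + 30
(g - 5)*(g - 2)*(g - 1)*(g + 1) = g^4 - 7*g^3 + 9*g^2 + 7*g - 10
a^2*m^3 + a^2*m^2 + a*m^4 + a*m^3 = m^2*(a + m)*(a*m + a)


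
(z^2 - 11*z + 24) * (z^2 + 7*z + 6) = z^4 - 4*z^3 - 47*z^2 + 102*z + 144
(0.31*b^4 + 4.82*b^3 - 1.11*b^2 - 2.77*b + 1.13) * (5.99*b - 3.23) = 1.8569*b^5 + 27.8705*b^4 - 22.2175*b^3 - 13.007*b^2 + 15.7158*b - 3.6499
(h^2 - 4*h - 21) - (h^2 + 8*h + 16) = -12*h - 37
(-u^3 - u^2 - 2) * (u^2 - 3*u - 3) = -u^5 + 2*u^4 + 6*u^3 + u^2 + 6*u + 6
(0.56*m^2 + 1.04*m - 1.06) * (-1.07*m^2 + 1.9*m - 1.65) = -0.5992*m^4 - 0.0488*m^3 + 2.1862*m^2 - 3.73*m + 1.749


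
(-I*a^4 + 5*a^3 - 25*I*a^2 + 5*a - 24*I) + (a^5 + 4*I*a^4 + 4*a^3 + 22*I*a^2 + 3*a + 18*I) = a^5 + 3*I*a^4 + 9*a^3 - 3*I*a^2 + 8*a - 6*I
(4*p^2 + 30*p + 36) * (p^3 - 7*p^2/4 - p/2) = 4*p^5 + 23*p^4 - 37*p^3/2 - 78*p^2 - 18*p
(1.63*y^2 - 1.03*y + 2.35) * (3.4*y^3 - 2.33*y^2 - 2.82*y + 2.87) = 5.542*y^5 - 7.2999*y^4 + 5.7933*y^3 + 2.1072*y^2 - 9.5831*y + 6.7445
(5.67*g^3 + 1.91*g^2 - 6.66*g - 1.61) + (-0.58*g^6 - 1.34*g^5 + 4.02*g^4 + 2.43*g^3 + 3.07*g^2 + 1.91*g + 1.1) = -0.58*g^6 - 1.34*g^5 + 4.02*g^4 + 8.1*g^3 + 4.98*g^2 - 4.75*g - 0.51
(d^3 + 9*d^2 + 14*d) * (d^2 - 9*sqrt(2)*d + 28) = d^5 - 9*sqrt(2)*d^4 + 9*d^4 - 81*sqrt(2)*d^3 + 42*d^3 - 126*sqrt(2)*d^2 + 252*d^2 + 392*d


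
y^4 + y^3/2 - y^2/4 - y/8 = y*(y - 1/2)*(y + 1/2)^2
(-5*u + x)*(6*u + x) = -30*u^2 + u*x + x^2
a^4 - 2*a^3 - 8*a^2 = a^2*(a - 4)*(a + 2)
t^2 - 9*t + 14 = (t - 7)*(t - 2)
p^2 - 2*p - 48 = (p - 8)*(p + 6)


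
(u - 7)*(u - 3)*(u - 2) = u^3 - 12*u^2 + 41*u - 42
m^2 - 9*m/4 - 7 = (m - 4)*(m + 7/4)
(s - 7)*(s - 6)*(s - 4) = s^3 - 17*s^2 + 94*s - 168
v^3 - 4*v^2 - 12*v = v*(v - 6)*(v + 2)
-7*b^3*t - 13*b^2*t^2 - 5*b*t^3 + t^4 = t*(-7*b + t)*(b + t)^2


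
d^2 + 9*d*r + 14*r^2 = (d + 2*r)*(d + 7*r)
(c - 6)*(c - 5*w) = c^2 - 5*c*w - 6*c + 30*w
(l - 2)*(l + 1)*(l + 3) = l^3 + 2*l^2 - 5*l - 6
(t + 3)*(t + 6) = t^2 + 9*t + 18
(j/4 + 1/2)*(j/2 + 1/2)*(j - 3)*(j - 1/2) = j^4/8 - j^3/16 - 7*j^2/8 - 5*j/16 + 3/8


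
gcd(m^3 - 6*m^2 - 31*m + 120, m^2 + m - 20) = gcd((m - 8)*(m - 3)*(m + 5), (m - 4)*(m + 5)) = m + 5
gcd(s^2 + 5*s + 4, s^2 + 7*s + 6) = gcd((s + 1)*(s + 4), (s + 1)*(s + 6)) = s + 1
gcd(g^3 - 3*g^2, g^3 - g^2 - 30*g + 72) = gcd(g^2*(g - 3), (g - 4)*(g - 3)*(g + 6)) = g - 3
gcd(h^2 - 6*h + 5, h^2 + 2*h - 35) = h - 5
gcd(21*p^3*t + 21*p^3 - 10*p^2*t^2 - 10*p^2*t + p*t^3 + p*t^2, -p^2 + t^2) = 1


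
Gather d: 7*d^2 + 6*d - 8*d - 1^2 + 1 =7*d^2 - 2*d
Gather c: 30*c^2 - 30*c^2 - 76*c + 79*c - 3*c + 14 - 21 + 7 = 0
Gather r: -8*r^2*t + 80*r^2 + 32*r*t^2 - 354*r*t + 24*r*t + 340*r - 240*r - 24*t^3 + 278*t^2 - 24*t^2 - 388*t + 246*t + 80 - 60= r^2*(80 - 8*t) + r*(32*t^2 - 330*t + 100) - 24*t^3 + 254*t^2 - 142*t + 20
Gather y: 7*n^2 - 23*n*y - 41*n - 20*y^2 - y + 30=7*n^2 - 41*n - 20*y^2 + y*(-23*n - 1) + 30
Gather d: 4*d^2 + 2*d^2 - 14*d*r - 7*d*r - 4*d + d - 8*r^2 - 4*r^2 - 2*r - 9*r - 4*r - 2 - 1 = 6*d^2 + d*(-21*r - 3) - 12*r^2 - 15*r - 3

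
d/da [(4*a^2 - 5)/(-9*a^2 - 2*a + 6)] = 2*(-4*a^2 - 21*a - 5)/(81*a^4 + 36*a^3 - 104*a^2 - 24*a + 36)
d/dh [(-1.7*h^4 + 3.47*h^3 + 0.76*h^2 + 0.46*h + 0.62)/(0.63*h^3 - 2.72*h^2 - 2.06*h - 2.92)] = (-1.071*h^6 + 9.248*h^5 + 0.588800000000001*h^4 + 4.98*h^3 - 31.8834*h^2 - 1.0656*h - 0.0659999999999998)/(0.3969*h^6 - 3.4272*h^5 + 4.8028*h^4 + 7.5272*h^3 + 20.1284*h^2 + 12.0304*h + 8.5264)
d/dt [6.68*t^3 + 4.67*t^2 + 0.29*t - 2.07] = 20.04*t^2 + 9.34*t + 0.29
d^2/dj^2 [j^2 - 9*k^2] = 2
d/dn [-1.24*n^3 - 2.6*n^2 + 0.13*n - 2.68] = -3.72*n^2 - 5.2*n + 0.13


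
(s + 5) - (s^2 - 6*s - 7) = -s^2 + 7*s + 12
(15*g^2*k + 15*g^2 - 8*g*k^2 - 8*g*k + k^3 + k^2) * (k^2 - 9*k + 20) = 15*g^2*k^3 - 120*g^2*k^2 + 165*g^2*k + 300*g^2 - 8*g*k^4 + 64*g*k^3 - 88*g*k^2 - 160*g*k + k^5 - 8*k^4 + 11*k^3 + 20*k^2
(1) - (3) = -2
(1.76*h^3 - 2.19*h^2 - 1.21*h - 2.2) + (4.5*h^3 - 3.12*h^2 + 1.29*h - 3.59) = 6.26*h^3 - 5.31*h^2 + 0.0800000000000001*h - 5.79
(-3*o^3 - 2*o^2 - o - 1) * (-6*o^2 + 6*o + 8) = 18*o^5 - 6*o^4 - 30*o^3 - 16*o^2 - 14*o - 8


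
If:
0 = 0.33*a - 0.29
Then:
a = 0.88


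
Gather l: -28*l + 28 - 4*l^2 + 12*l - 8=-4*l^2 - 16*l + 20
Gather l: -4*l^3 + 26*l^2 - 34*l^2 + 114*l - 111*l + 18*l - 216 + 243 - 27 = -4*l^3 - 8*l^2 + 21*l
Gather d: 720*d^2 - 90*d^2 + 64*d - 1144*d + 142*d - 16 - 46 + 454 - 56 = 630*d^2 - 938*d + 336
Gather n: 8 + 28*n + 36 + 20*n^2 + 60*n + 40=20*n^2 + 88*n + 84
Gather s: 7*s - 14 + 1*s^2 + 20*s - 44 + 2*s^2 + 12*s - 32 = 3*s^2 + 39*s - 90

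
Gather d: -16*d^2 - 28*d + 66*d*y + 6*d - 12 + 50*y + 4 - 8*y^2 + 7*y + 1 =-16*d^2 + d*(66*y - 22) - 8*y^2 + 57*y - 7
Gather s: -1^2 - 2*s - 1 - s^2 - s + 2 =-s^2 - 3*s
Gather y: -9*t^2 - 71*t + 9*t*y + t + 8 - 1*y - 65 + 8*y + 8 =-9*t^2 - 70*t + y*(9*t + 7) - 49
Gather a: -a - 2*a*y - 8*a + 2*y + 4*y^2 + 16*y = a*(-2*y - 9) + 4*y^2 + 18*y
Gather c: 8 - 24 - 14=-30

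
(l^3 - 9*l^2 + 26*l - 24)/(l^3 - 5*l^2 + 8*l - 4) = (l^2 - 7*l + 12)/(l^2 - 3*l + 2)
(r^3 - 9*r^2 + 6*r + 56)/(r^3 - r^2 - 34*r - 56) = (r - 4)/(r + 4)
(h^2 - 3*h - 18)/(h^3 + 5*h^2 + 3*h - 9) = (h - 6)/(h^2 + 2*h - 3)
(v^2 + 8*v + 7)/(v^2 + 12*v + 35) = (v + 1)/(v + 5)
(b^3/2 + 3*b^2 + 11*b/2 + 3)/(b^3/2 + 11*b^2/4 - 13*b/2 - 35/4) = 2*(b^2 + 5*b + 6)/(2*b^2 + 9*b - 35)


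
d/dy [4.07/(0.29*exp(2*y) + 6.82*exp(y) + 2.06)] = (-2.3606*exp(y) - 27.7574)*exp(y)/(0.29*exp(2*y) + 6.82*exp(y) + 2.06)^2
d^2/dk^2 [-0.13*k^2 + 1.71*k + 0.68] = -0.260000000000000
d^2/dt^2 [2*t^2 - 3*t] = 4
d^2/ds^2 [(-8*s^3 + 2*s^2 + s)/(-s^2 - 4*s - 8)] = 2*(71*s^3 + 816*s^2 + 1560*s - 96)/(s^6 + 12*s^5 + 72*s^4 + 256*s^3 + 576*s^2 + 768*s + 512)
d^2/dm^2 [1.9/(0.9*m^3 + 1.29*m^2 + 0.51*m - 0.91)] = (-(10.26*m + 4.902)*(0.9*m^3 + 1.29*m^2 + 0.51*m - 0.91) + 1.9*(2.7*m^2 + 2.58*m + 0.51)*(5.4*m^2 + 5.16*m + 1.02))/(0.9*m^3 + 1.29*m^2 + 0.51*m - 0.91)^3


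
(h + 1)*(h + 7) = h^2 + 8*h + 7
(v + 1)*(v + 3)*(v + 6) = v^3 + 10*v^2 + 27*v + 18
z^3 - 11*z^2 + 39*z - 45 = (z - 5)*(z - 3)^2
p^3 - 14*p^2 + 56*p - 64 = (p - 8)*(p - 4)*(p - 2)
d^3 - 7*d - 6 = (d - 3)*(d + 1)*(d + 2)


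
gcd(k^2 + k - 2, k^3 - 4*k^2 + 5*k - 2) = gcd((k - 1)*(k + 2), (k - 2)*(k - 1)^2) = k - 1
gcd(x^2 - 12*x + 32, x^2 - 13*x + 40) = x - 8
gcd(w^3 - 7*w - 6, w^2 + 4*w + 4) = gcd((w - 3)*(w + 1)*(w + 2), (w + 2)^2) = w + 2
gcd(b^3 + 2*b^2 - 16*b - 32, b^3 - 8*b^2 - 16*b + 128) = b^2 - 16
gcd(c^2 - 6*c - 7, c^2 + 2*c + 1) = c + 1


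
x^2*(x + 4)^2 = x^4 + 8*x^3 + 16*x^2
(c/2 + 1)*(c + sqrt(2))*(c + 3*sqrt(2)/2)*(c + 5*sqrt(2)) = c^4/2 + c^3 + 15*sqrt(2)*c^3/4 + 15*sqrt(2)*c^2/2 + 14*c^2 + 15*sqrt(2)*c/2 + 28*c + 15*sqrt(2)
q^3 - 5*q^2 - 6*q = q*(q - 6)*(q + 1)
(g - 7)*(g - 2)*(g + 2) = g^3 - 7*g^2 - 4*g + 28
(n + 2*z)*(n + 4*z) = n^2 + 6*n*z + 8*z^2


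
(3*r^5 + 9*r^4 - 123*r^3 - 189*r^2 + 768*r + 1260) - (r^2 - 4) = 3*r^5 + 9*r^4 - 123*r^3 - 190*r^2 + 768*r + 1264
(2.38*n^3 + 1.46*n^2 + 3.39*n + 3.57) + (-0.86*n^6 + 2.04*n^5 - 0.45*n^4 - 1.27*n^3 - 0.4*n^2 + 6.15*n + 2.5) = -0.86*n^6 + 2.04*n^5 - 0.45*n^4 + 1.11*n^3 + 1.06*n^2 + 9.54*n + 6.07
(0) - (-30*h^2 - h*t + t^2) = 30*h^2 + h*t - t^2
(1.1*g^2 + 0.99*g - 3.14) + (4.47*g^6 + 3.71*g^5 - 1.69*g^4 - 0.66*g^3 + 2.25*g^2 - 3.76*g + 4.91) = 4.47*g^6 + 3.71*g^5 - 1.69*g^4 - 0.66*g^3 + 3.35*g^2 - 2.77*g + 1.77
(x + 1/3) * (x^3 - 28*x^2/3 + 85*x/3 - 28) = x^4 - 9*x^3 + 227*x^2/9 - 167*x/9 - 28/3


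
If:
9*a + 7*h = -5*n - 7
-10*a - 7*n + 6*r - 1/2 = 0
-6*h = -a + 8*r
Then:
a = 212*r/127 - 279/127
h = -134*r/127 - 93/254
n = 779/254 - 194*r/127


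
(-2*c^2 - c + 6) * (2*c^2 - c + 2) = -4*c^4 + 9*c^2 - 8*c + 12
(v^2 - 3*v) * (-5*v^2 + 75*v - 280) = -5*v^4 + 90*v^3 - 505*v^2 + 840*v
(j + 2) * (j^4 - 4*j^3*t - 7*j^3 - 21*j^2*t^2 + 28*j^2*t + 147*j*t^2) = j^5 - 4*j^4*t - 5*j^4 - 21*j^3*t^2 + 20*j^3*t - 14*j^3 + 105*j^2*t^2 + 56*j^2*t + 294*j*t^2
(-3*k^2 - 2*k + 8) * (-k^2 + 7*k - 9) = 3*k^4 - 19*k^3 + 5*k^2 + 74*k - 72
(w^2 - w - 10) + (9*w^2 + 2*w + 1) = 10*w^2 + w - 9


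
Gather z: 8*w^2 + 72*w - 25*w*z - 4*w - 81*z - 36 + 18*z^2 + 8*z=8*w^2 + 68*w + 18*z^2 + z*(-25*w - 73) - 36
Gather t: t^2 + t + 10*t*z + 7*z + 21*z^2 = t^2 + t*(10*z + 1) + 21*z^2 + 7*z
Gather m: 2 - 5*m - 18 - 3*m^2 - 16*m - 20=-3*m^2 - 21*m - 36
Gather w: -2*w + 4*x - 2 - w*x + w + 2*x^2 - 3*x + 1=w*(-x - 1) + 2*x^2 + x - 1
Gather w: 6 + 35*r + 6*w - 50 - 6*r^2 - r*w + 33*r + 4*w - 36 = -6*r^2 + 68*r + w*(10 - r) - 80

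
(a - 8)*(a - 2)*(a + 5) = a^3 - 5*a^2 - 34*a + 80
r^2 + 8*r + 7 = (r + 1)*(r + 7)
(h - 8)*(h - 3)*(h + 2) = h^3 - 9*h^2 + 2*h + 48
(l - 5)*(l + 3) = l^2 - 2*l - 15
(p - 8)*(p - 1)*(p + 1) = p^3 - 8*p^2 - p + 8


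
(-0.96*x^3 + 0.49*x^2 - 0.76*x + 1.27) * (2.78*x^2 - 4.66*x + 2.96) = -2.6688*x^5 + 5.8358*x^4 - 7.2378*x^3 + 8.5226*x^2 - 8.1678*x + 3.7592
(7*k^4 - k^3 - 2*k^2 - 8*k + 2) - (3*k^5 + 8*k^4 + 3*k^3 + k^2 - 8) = -3*k^5 - k^4 - 4*k^3 - 3*k^2 - 8*k + 10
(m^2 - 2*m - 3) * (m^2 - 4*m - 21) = m^4 - 6*m^3 - 16*m^2 + 54*m + 63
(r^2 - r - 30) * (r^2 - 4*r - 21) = r^4 - 5*r^3 - 47*r^2 + 141*r + 630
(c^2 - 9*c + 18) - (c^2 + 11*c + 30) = -20*c - 12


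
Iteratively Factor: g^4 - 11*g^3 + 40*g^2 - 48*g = (g - 4)*(g^3 - 7*g^2 + 12*g) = (g - 4)*(g - 3)*(g^2 - 4*g) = g*(g - 4)*(g - 3)*(g - 4)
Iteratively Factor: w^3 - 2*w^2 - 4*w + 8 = (w - 2)*(w^2 - 4) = (w - 2)^2*(w + 2)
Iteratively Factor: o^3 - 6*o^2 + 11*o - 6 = (o - 2)*(o^2 - 4*o + 3) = (o - 2)*(o - 1)*(o - 3)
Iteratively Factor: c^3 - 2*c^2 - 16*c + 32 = (c + 4)*(c^2 - 6*c + 8) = (c - 4)*(c + 4)*(c - 2)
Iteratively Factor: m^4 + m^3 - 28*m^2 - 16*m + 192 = (m + 4)*(m^3 - 3*m^2 - 16*m + 48) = (m - 3)*(m + 4)*(m^2 - 16) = (m - 4)*(m - 3)*(m + 4)*(m + 4)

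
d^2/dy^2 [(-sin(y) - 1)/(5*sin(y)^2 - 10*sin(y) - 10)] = (sin(y)^5 + 6*sin(y)^4 + 4*sin(y)^3 + 2*sin(y)^2 - 4)/(5*(sin(y)^2 - 2*sin(y) - 2)^3)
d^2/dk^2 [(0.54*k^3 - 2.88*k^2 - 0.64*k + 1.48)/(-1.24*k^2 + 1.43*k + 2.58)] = (-2.66453525910038e-15*k^5 - 7.105427357601e-15*k^4 + 6.51813200000001*k^3 + 29.674632*k^2 + 6.464208*k + 18.095896)/(1.906624*k^6 - 6.596304*k^5 - 4.293996*k^4 + 24.524929*k^3 + 8.934282*k^2 - 28.555956*k - 17.173512)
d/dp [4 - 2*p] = -2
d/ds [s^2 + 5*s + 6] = 2*s + 5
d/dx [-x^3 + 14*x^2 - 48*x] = -3*x^2 + 28*x - 48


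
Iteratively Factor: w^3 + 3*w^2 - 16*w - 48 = (w + 4)*(w^2 - w - 12) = (w + 3)*(w + 4)*(w - 4)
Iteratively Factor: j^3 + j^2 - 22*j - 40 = (j + 2)*(j^2 - j - 20) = (j - 5)*(j + 2)*(j + 4)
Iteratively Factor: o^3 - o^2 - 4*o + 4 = (o + 2)*(o^2 - 3*o + 2) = (o - 1)*(o + 2)*(o - 2)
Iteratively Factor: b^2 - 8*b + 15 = (b - 5)*(b - 3)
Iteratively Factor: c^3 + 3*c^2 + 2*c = (c + 1)*(c^2 + 2*c) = c*(c + 1)*(c + 2)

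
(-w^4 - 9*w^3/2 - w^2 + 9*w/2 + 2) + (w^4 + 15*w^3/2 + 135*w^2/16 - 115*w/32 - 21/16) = 3*w^3 + 119*w^2/16 + 29*w/32 + 11/16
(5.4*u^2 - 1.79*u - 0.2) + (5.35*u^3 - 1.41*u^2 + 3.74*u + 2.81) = 5.35*u^3 + 3.99*u^2 + 1.95*u + 2.61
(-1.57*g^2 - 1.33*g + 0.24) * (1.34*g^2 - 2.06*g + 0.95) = -2.1038*g^4 + 1.452*g^3 + 1.5699*g^2 - 1.7579*g + 0.228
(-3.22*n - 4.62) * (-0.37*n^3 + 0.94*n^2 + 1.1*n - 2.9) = 1.1914*n^4 - 1.3174*n^3 - 7.8848*n^2 + 4.256*n + 13.398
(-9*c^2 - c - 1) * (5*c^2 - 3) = -45*c^4 - 5*c^3 + 22*c^2 + 3*c + 3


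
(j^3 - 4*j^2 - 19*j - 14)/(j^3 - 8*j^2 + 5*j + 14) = (j + 2)/(j - 2)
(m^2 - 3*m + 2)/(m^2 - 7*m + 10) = (m - 1)/(m - 5)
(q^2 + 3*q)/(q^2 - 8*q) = (q + 3)/(q - 8)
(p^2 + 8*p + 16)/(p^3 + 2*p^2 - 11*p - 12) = (p + 4)/(p^2 - 2*p - 3)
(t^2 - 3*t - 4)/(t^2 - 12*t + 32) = (t + 1)/(t - 8)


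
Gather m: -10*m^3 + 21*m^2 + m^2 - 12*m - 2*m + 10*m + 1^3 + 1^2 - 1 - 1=-10*m^3 + 22*m^2 - 4*m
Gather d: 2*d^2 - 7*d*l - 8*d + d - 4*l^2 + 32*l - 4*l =2*d^2 + d*(-7*l - 7) - 4*l^2 + 28*l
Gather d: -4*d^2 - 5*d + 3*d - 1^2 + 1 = -4*d^2 - 2*d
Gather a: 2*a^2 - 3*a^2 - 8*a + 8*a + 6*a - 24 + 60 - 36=-a^2 + 6*a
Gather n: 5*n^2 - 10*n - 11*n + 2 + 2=5*n^2 - 21*n + 4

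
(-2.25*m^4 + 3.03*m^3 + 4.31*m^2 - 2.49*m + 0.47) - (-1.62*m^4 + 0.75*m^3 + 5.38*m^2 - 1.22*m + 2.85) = -0.63*m^4 + 2.28*m^3 - 1.07*m^2 - 1.27*m - 2.38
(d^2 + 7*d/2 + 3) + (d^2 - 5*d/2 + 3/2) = 2*d^2 + d + 9/2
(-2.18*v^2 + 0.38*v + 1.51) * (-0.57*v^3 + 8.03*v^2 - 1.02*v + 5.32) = 1.2426*v^5 - 17.722*v^4 + 4.4143*v^3 + 0.140099999999997*v^2 + 0.4814*v + 8.0332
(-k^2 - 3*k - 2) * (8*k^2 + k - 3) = -8*k^4 - 25*k^3 - 16*k^2 + 7*k + 6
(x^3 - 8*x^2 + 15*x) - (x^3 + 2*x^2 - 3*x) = -10*x^2 + 18*x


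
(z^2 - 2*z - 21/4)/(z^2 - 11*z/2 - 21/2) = (z - 7/2)/(z - 7)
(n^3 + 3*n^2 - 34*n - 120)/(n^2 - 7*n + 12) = (n^3 + 3*n^2 - 34*n - 120)/(n^2 - 7*n + 12)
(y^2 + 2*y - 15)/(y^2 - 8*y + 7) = (y^2 + 2*y - 15)/(y^2 - 8*y + 7)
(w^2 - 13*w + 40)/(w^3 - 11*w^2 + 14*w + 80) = 1/(w + 2)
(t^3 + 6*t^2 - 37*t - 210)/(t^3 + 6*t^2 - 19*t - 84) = (t^2 - t - 30)/(t^2 - t - 12)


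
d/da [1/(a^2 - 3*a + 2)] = (3 - 2*a)/(a^2 - 3*a + 2)^2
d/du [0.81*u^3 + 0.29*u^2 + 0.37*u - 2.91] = 2.43*u^2 + 0.58*u + 0.37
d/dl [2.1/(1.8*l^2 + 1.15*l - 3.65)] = (-7.56*l - 2.415)/(1.8*l^2 + 1.15*l - 3.65)^2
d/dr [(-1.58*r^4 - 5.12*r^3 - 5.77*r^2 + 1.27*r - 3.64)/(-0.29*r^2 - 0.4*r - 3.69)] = (0.9164*r^5 + 3.3808*r^4 + 27.4168*r^3 + 59.3547*r^2 + 40.4714*r - 6.1423)/(0.0841*r^4 + 0.232*r^3 + 2.3002*r^2 + 2.952*r + 13.6161)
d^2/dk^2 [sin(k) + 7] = -sin(k)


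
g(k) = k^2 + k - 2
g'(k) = 2*k + 1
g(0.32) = -1.58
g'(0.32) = 1.64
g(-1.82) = -0.51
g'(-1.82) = -2.64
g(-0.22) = -2.17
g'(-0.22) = 0.56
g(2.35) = 5.87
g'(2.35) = 5.70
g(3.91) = 17.20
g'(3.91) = 8.82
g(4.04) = 18.36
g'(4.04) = 9.08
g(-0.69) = -2.21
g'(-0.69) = -0.38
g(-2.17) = 0.54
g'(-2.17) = -3.34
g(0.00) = -2.00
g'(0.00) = 1.00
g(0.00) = -2.00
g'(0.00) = 1.00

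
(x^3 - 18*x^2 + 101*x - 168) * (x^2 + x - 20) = x^5 - 17*x^4 + 63*x^3 + 293*x^2 - 2188*x + 3360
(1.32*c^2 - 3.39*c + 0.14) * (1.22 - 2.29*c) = -3.0228*c^3 + 9.3735*c^2 - 4.4564*c + 0.1708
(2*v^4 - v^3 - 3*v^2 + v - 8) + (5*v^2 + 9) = 2*v^4 - v^3 + 2*v^2 + v + 1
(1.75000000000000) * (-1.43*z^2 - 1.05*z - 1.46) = -2.5025*z^2 - 1.8375*z - 2.555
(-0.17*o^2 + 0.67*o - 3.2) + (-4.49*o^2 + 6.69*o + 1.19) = -4.66*o^2 + 7.36*o - 2.01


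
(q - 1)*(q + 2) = q^2 + q - 2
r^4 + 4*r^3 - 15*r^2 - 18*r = r*(r - 3)*(r + 1)*(r + 6)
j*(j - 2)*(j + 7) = j^3 + 5*j^2 - 14*j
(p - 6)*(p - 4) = p^2 - 10*p + 24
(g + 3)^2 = g^2 + 6*g + 9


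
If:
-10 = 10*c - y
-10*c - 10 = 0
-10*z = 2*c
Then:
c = -1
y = 0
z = 1/5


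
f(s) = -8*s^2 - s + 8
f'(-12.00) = 191.00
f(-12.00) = -1132.00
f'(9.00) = -145.00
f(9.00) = -649.00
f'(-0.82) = 12.12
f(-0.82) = 3.44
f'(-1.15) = 17.40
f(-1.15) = -1.43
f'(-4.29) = 67.64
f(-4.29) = -134.94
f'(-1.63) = 25.08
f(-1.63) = -11.63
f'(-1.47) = 22.52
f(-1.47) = -7.82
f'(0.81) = -13.96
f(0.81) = 1.94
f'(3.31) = -53.96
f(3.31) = -82.96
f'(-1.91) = 29.56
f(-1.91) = -19.27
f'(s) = -16*s - 1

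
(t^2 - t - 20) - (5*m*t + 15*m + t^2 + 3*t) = -5*m*t - 15*m - 4*t - 20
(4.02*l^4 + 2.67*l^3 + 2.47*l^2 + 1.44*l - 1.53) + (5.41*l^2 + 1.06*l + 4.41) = 4.02*l^4 + 2.67*l^3 + 7.88*l^2 + 2.5*l + 2.88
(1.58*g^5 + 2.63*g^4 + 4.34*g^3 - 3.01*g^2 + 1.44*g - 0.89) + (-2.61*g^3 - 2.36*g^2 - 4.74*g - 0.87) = 1.58*g^5 + 2.63*g^4 + 1.73*g^3 - 5.37*g^2 - 3.3*g - 1.76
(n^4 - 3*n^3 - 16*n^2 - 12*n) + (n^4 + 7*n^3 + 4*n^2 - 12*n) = 2*n^4 + 4*n^3 - 12*n^2 - 24*n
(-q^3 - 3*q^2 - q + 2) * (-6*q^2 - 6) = 6*q^5 + 18*q^4 + 12*q^3 + 6*q^2 + 6*q - 12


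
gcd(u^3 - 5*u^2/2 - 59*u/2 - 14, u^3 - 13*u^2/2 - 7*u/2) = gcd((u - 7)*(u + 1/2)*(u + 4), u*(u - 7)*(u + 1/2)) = u^2 - 13*u/2 - 7/2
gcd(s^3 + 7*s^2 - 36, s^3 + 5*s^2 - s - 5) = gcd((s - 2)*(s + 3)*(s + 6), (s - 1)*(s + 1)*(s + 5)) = 1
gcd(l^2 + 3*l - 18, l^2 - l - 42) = l + 6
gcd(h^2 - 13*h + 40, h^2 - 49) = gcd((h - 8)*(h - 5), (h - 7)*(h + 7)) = 1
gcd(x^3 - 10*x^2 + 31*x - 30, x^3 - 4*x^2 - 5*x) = x - 5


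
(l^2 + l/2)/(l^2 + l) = (l + 1/2)/(l + 1)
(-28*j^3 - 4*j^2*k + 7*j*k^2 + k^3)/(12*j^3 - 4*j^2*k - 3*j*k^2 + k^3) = (-7*j - k)/(3*j - k)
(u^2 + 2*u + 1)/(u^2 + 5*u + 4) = (u + 1)/(u + 4)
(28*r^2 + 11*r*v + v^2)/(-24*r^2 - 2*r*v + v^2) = (-7*r - v)/(6*r - v)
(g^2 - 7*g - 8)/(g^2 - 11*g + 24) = (g + 1)/(g - 3)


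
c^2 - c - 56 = (c - 8)*(c + 7)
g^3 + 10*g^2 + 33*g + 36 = (g + 3)^2*(g + 4)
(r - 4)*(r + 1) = r^2 - 3*r - 4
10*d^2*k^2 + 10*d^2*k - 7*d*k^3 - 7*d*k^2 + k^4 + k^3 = k*(-5*d + k)*(-2*d + k)*(k + 1)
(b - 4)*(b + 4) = b^2 - 16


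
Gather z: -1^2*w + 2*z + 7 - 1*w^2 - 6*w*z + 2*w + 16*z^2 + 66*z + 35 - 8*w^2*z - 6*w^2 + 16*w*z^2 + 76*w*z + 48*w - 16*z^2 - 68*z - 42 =-7*w^2 + 16*w*z^2 + 49*w + z*(-8*w^2 + 70*w)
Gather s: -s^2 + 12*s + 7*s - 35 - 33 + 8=-s^2 + 19*s - 60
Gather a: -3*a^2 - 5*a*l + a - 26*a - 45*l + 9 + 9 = -3*a^2 + a*(-5*l - 25) - 45*l + 18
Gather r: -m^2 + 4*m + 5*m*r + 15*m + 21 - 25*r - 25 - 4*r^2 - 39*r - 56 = -m^2 + 19*m - 4*r^2 + r*(5*m - 64) - 60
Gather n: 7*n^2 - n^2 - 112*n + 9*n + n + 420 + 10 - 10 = 6*n^2 - 102*n + 420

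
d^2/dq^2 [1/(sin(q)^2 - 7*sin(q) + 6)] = (-4*sin(q)^3 + 17*sin(q)^2 - 2*sin(q) - 86)/((sin(q) - 6)^3*(sin(q) - 1)^2)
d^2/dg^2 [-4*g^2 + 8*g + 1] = -8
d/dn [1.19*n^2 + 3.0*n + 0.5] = 2.38*n + 3.0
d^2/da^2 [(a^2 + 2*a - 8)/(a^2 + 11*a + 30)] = 2*(-9*a^3 - 114*a^2 - 444*a - 488)/(a^6 + 33*a^5 + 453*a^4 + 3311*a^3 + 13590*a^2 + 29700*a + 27000)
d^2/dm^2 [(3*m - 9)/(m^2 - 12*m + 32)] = 6*(3*(5 - m)*(m^2 - 12*m + 32) + 4*(m - 6)^2*(m - 3))/(m^2 - 12*m + 32)^3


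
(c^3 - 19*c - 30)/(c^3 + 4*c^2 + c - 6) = (c - 5)/(c - 1)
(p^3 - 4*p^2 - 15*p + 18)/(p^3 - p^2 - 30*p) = (p^2 + 2*p - 3)/(p*(p + 5))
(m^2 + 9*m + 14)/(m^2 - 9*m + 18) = (m^2 + 9*m + 14)/(m^2 - 9*m + 18)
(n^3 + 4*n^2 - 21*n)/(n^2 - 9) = n*(n + 7)/(n + 3)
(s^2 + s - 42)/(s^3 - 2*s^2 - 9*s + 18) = (s^2 + s - 42)/(s^3 - 2*s^2 - 9*s + 18)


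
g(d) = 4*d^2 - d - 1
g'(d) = 8*d - 1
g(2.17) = 15.67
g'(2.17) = 16.36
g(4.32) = 69.33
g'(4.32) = 33.56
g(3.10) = 34.34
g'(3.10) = 23.80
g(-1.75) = 13.00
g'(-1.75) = -15.00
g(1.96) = 12.41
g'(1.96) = 14.68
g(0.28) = -0.97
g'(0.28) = 1.24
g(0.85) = 1.04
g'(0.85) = 5.80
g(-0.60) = 1.04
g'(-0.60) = -5.80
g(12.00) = 563.00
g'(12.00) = 95.00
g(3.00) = 32.00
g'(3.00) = 23.00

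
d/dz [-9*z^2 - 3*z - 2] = -18*z - 3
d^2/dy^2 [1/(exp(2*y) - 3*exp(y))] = ((3 - 4*exp(y))*(exp(y) - 3) + 2*(2*exp(y) - 3)^2)*exp(-y)/(exp(y) - 3)^3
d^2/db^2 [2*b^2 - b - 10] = 4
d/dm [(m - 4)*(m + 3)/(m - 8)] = (m^2 - 16*m + 20)/(m^2 - 16*m + 64)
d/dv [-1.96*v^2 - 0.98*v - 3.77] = -3.92*v - 0.98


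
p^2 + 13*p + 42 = (p + 6)*(p + 7)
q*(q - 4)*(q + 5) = q^3 + q^2 - 20*q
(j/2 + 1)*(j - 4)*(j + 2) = j^3/2 - 6*j - 8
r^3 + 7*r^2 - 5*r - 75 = (r - 3)*(r + 5)^2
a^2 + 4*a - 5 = (a - 1)*(a + 5)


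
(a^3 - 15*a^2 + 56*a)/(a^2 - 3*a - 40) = a*(a - 7)/(a + 5)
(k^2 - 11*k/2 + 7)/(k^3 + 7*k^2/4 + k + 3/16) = 8*(2*k^2 - 11*k + 14)/(16*k^3 + 28*k^2 + 16*k + 3)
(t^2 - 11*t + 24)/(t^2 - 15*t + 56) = (t - 3)/(t - 7)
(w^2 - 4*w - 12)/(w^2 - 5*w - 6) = (w + 2)/(w + 1)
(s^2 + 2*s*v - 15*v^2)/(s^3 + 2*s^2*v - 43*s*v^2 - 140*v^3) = (s - 3*v)/(s^2 - 3*s*v - 28*v^2)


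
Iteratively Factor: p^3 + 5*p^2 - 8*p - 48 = (p + 4)*(p^2 + p - 12) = (p - 3)*(p + 4)*(p + 4)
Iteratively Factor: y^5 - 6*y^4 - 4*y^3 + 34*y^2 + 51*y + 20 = (y - 5)*(y^4 - y^3 - 9*y^2 - 11*y - 4) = (y - 5)*(y - 4)*(y^3 + 3*y^2 + 3*y + 1) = (y - 5)*(y - 4)*(y + 1)*(y^2 + 2*y + 1) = (y - 5)*(y - 4)*(y + 1)^2*(y + 1)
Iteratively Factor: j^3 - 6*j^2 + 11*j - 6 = (j - 3)*(j^2 - 3*j + 2) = (j - 3)*(j - 1)*(j - 2)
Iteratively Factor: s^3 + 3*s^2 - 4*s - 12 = (s + 3)*(s^2 - 4) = (s - 2)*(s + 3)*(s + 2)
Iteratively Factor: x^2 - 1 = (x + 1)*(x - 1)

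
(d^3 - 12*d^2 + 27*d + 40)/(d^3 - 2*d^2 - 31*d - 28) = (d^2 - 13*d + 40)/(d^2 - 3*d - 28)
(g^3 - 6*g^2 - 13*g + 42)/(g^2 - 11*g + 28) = (g^2 + g - 6)/(g - 4)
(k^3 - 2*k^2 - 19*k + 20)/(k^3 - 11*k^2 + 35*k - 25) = (k + 4)/(k - 5)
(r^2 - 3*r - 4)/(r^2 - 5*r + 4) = (r + 1)/(r - 1)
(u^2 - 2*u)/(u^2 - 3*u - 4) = u*(2 - u)/(-u^2 + 3*u + 4)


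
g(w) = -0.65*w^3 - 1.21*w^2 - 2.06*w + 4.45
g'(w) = -1.95*w^2 - 2.42*w - 2.06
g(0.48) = 3.11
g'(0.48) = -3.67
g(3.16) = -34.65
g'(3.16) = -29.18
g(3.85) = -58.51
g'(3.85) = -40.28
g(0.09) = 4.25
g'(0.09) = -2.29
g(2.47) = -17.82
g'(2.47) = -19.93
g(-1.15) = 6.21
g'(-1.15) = -1.86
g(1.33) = -1.96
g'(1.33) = -8.73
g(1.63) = -4.94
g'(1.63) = -11.19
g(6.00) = -191.87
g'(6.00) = -86.78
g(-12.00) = 978.13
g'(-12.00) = -253.82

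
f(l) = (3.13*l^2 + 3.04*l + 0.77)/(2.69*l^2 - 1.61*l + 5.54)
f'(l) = (1.61 - 5.38*l)*(3.13*l^2 + 3.04*l + 0.77)/(2.69*l^2 - 1.61*l + 5.54)^2 + (6.26*l + 3.04)/(2.69*l^2 - 1.61*l + 5.54) = (-13.2169*l^2 + 30.5378*l + 18.0813)/(7.2361*l^4 - 8.6618*l^3 + 32.3973*l^2 - 17.8388*l + 30.6916)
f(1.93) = 1.47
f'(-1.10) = -0.28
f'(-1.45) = -0.29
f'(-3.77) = -0.11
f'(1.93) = 0.18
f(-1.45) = 0.22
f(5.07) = 1.45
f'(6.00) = -0.03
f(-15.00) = 1.04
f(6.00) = 1.42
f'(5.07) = -0.04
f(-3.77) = 0.68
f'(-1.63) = -0.28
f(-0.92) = 0.07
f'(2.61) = 0.02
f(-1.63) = 0.27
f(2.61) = 1.53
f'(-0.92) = -0.25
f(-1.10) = 0.11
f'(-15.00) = -0.01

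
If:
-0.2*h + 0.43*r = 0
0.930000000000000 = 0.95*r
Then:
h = 2.10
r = 0.98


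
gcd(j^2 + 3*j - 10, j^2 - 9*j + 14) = j - 2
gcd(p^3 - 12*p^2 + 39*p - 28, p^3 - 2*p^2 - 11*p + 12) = p^2 - 5*p + 4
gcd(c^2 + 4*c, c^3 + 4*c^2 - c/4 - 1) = c + 4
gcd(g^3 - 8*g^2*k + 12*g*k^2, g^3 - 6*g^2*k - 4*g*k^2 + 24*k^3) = g^2 - 8*g*k + 12*k^2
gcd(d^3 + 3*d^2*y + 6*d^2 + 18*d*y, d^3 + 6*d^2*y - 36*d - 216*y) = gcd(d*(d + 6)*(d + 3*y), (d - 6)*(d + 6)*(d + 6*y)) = d + 6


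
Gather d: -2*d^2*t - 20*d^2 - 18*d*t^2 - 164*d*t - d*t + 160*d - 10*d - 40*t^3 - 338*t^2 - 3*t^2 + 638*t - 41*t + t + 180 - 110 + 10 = d^2*(-2*t - 20) + d*(-18*t^2 - 165*t + 150) - 40*t^3 - 341*t^2 + 598*t + 80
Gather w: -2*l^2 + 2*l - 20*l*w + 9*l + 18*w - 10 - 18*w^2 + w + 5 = -2*l^2 + 11*l - 18*w^2 + w*(19 - 20*l) - 5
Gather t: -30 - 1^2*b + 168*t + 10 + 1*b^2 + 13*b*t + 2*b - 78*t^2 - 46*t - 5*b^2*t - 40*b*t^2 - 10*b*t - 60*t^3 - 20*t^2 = b^2 + b - 60*t^3 + t^2*(-40*b - 98) + t*(-5*b^2 + 3*b + 122) - 20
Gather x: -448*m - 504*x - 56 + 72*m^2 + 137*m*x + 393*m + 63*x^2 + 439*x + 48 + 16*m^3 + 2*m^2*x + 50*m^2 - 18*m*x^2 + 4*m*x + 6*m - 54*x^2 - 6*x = 16*m^3 + 122*m^2 - 49*m + x^2*(9 - 18*m) + x*(2*m^2 + 141*m - 71) - 8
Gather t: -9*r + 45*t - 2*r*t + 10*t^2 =-9*r + 10*t^2 + t*(45 - 2*r)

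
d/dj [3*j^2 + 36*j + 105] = 6*j + 36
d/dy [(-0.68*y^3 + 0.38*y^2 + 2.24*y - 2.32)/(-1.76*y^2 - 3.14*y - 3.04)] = (1.1968*y^4 + 4.2704*y^3 + 8.9508*y^2 - 10.4768*y - 14.0944)/(3.0976*y^4 + 11.0528*y^3 + 20.5604*y^2 + 19.0912*y + 9.2416)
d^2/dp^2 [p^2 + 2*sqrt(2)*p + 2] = 2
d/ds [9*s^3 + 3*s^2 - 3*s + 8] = 27*s^2 + 6*s - 3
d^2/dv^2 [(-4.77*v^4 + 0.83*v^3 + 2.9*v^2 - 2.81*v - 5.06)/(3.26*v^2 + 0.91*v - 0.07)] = (-101.387304*v^6 - 84.904092*v^5 - 17.1691380000001*v^4 - 70.31835*v^3 - 319.280958*v^2 - 93.889026*v - 11.01933)/(34.645976*v^6 + 29.013348*v^5 + 5.867022*v^4 - 0.492401*v^3 - 0.125979*v^2 + 0.013377*v - 0.000343)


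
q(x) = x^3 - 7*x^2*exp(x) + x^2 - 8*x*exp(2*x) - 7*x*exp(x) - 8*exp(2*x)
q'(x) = -7*x^2*exp(x) + 3*x^2 - 16*x*exp(2*x) - 21*x*exp(x) + 2*x - 24*exp(2*x) - 7*exp(x)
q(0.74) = -79.09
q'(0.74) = -209.60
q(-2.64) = -13.53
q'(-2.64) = 15.70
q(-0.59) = 0.07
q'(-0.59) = -2.97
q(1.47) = -478.98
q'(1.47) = -1119.95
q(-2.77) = -15.68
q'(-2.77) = 17.40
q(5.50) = -3174492.90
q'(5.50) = -6787590.40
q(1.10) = -197.66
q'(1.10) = -485.48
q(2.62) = -6350.96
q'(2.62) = -13923.20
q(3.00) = -14560.91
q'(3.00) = -31685.25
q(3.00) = -14560.91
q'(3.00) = -31685.25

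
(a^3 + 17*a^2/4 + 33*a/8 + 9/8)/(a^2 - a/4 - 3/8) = (4*a^2 + 15*a + 9)/(4*a - 3)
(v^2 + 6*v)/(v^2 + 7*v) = (v + 6)/(v + 7)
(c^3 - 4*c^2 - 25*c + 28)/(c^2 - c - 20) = (c^2 - 8*c + 7)/(c - 5)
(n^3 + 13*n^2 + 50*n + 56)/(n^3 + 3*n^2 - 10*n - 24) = (n + 7)/(n - 3)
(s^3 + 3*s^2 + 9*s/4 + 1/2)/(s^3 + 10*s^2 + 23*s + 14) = (s^2 + s + 1/4)/(s^2 + 8*s + 7)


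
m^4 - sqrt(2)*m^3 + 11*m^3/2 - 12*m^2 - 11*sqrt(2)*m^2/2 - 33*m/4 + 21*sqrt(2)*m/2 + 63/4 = (m - 3/2)*(m + 7)*(m - 3*sqrt(2)/2)*(m + sqrt(2)/2)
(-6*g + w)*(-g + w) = 6*g^2 - 7*g*w + w^2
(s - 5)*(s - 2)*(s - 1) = s^3 - 8*s^2 + 17*s - 10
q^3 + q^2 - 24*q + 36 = (q - 3)*(q - 2)*(q + 6)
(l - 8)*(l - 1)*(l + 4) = l^3 - 5*l^2 - 28*l + 32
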